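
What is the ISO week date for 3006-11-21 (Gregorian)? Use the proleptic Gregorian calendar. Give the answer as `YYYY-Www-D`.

The weekday is Friday (ISO weekday 5).
That Friday belongs to ISO week 47 of ISO year 3006.

3006-W47-5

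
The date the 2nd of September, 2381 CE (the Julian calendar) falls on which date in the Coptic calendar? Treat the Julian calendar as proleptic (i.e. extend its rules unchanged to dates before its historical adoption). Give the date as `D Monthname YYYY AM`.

5 Thout 2098 AM

The source date corresponds to 18 September 2381 in the Gregorian calendar (JDN 2590963).
That day falls on 5 Thout 2098 AM in the Coptic calendar.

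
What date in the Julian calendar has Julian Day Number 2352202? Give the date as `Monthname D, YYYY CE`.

December 24, 1727 CE

JDN 2352202 is 4 January 1728 in the Gregorian calendar.
In the Julian calendar that day is December 24, 1727 CE.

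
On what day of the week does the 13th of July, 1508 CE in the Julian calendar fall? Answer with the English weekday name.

Equivalently 23 July 1508 Gregorian, JDN 2272049.
Since JDN mod 7 = 3 (0 = Monday), the day is Thursday.

Thursday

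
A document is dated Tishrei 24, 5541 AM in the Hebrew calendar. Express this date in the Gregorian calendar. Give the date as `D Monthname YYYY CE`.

Both dates share Julian Day Number 2371488; in the Gregorian calendar that is 23 October 1780 CE.

23 October 1780 CE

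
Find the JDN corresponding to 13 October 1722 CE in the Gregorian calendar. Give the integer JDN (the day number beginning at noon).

JDN 2299161 is 15 October 1582 CE (Gregorian); the target day is +51132 days from there, so JDN = 2350293.

2350293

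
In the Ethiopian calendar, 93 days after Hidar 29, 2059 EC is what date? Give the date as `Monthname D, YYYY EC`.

Megabit 2, 2059 EC

JDN of Hidar 29, 2059 EC = 2475993.
2475993 + 93 = 2476086.
JDN 2476086 in the Ethiopian calendar is Megabit 2, 2059 EC.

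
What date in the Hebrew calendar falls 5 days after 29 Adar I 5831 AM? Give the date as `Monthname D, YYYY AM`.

The starting date is JDN 2477536; 2477536 + 5 = 2477541.
JDN 2477541 corresponds to Adar II 4, 5831 AM.

Adar II 4, 5831 AM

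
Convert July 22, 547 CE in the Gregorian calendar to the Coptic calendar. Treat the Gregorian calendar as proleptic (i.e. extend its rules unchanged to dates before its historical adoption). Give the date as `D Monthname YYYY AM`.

Both dates share Julian Day Number 1921050; in the Coptic calendar that is 26 Epip 263 AM.

26 Epip 263 AM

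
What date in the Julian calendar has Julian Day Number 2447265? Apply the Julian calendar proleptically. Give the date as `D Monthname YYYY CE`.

JDN 2447265 is 13 April 1988 in the Gregorian calendar.
In the Julian calendar that day is 31 March 1988 CE.

31 March 1988 CE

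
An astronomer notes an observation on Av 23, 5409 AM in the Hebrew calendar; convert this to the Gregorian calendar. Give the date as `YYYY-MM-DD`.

1649-08-01

Julian Day Number of the source date = 2323558.
Converting JDN 2323558 to the Gregorian calendar gives 1 August 1649 CE.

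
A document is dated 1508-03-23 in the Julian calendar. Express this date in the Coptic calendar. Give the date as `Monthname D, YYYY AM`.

Paremhat 27, 1224 AM

Both dates share Julian Day Number 2271937; in the Coptic calendar that is 27 Paremhat 1224 AM.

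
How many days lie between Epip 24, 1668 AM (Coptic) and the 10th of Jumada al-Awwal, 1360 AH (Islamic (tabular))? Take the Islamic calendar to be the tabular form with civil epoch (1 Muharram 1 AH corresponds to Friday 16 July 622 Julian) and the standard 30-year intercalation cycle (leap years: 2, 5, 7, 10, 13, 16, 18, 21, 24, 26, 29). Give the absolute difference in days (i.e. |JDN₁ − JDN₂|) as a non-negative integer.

First date → JDN 2434225; second date → JDN 2430151.
The interval is |2434225 − 2430151| = 4074 days.

4074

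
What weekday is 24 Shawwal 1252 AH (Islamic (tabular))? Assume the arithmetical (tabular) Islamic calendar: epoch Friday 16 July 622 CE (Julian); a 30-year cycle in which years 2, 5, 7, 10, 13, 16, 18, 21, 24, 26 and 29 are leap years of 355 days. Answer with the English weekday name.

Equivalently 1 February 1837 Gregorian, JDN 2392042.
2392042 ≡ 2 (mod 7); counting from Monday = 0 gives Wednesday.

Wednesday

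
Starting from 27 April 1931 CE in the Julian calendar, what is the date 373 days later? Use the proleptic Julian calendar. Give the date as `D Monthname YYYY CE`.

The starting date is JDN 2426472; 2426472 + 373 = 2426845.
JDN 2426845 corresponds to 4 May 1932 CE.

4 May 1932 CE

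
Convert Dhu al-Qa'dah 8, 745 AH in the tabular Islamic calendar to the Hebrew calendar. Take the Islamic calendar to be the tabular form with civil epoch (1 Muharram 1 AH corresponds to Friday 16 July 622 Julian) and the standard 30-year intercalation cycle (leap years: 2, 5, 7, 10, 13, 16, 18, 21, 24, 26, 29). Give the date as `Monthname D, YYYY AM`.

Nisan 9, 5105 AM

The source date corresponds to 21 March 1345 in the proleptic Gregorian calendar (JDN 2212391).
That day falls on 9 Nisan 5105 AM in the Hebrew calendar.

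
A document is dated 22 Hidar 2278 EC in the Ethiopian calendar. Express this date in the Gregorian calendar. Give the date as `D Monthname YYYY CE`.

3 December 2285 CE

Julian Day Number of the source date = 2555976.
Converting JDN 2555976 to the Gregorian calendar gives 3 December 2285 CE.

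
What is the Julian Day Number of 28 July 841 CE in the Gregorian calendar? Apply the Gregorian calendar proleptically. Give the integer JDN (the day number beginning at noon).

2028438

JDN 2400001 is 17 November 1858 CE (Gregorian), MJD 0; the target day is −371563 days from there, so JDN = 2028438.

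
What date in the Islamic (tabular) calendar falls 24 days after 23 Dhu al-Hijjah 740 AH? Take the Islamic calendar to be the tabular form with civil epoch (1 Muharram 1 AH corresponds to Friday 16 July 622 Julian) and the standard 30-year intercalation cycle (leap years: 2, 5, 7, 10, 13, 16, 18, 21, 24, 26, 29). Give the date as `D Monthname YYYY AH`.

18 Muharram 741 AH

The starting date is JDN 2210664; 2210664 + 24 = 2210688.
JDN 2210688 corresponds to 18 Muharram 741 AH.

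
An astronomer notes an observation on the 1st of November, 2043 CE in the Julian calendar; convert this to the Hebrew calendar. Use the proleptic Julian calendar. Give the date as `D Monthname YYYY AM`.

11 Cheshvan 5804 AM

The source date corresponds to 14 November 2043 in the Gregorian calendar (JDN 2467568).
That day falls on 11 Cheshvan 5804 AM in the Hebrew calendar.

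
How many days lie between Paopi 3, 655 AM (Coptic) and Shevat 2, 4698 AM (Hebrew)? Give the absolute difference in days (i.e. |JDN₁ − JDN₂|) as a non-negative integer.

266

JDN of the first date = 2063935.
JDN of the second date = 2063669.
|2063669 − 2063935| = 266.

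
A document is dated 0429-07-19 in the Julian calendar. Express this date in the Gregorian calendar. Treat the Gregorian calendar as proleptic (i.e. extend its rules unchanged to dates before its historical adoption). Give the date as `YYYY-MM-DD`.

0429-07-20

At this point the Julian calendar is 1 day behind the Gregorian.
19 July 429 Julian + 1 day → 20 July 429 Gregorian.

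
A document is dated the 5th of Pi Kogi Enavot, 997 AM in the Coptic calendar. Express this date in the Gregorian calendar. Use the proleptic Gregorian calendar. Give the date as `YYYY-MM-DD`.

1281-09-04

Julian Day Number of the source date = 2189183.
Converting JDN 2189183 to the Gregorian calendar gives 4 September 1281 CE.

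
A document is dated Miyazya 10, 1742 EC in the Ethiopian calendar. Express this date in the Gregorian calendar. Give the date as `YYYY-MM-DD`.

1750-04-16

Julian Day Number of the source date = 2360340.
Converting JDN 2360340 to the Gregorian calendar gives 16 April 1750 CE.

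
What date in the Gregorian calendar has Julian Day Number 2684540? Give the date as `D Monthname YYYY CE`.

JDN 2451545 is 1 Jan 2000; 2684540 is +232995 days from there.

2 December 2637 CE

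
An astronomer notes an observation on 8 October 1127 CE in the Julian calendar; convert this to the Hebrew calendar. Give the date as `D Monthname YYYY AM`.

Julian Day Number of the source date = 2132975.
Converting JDN 2132975 to the Hebrew calendar gives 1 Cheshvan 4888 AM.

1 Cheshvan 4888 AM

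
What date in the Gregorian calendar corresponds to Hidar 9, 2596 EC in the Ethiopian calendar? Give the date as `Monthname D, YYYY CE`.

Both dates share Julian Day Number 2672113; in the Gregorian calendar that is 24 November 2603 CE.

November 24, 2603 CE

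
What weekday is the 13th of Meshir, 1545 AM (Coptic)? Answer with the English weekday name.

In the Gregorian calendar this is 19 February 1829 (JDN 2389138).
Since JDN mod 7 = 3 (0 = Monday), the day is Thursday.

Thursday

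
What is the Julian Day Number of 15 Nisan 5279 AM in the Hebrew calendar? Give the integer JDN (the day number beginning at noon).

2275948

In the proleptic Gregorian calendar the same day is 27 March 1519.
JDN 2299161 is 15 October 1582 CE (Gregorian); the target day is −23213 days from there, so JDN = 2275948.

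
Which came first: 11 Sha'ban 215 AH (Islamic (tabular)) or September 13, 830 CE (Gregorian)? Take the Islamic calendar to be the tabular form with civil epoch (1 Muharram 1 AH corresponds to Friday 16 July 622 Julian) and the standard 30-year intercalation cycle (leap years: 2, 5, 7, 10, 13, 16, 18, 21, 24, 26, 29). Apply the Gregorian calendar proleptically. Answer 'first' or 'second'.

second

Converting both to JDN: 2024491 vs 2024467; the smaller is the second.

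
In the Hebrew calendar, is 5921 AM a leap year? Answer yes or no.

Hebrew year 5921 is year 12 of its 19-year Metonic cycle; leap years are at positions 3, 6, 8, 11, 14, 17, 19, so it is a common year (12 months).

no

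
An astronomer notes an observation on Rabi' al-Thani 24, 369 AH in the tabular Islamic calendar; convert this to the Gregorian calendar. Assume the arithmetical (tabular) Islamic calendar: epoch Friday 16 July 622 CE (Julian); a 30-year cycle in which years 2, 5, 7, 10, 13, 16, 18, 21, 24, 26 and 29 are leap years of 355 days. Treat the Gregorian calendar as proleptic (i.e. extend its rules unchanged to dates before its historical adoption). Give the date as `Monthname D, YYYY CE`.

November 23, 979 CE

Julian Day Number of the source date = 2078959.
Converting JDN 2078959 to the Gregorian calendar gives 23 November 979 CE.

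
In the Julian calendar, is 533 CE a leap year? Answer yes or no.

no

533 mod 4 = 1, so it is a common year in the Julian calendar.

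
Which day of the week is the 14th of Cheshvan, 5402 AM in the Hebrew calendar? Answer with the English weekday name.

Friday

In the Gregorian calendar this is 18 October 1641 (JDN 2320714).
Since JDN mod 7 = 4 (0 = Monday), the day is Friday.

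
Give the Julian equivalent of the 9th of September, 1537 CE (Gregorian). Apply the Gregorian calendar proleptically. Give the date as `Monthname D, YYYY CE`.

August 30, 1537 CE

The Julian–Gregorian offset here is 10 days (Julian trailing).
9 September 1537 Gregorian − 10 days → 30 August 1537 Julian.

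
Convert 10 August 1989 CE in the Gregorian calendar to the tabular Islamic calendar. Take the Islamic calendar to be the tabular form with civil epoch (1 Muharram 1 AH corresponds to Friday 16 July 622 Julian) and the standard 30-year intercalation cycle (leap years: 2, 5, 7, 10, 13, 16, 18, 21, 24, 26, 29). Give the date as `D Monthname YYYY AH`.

7 Muharram 1410 AH

Julian Day Number of the source date = 2447749.
Converting JDN 2447749 to the tabular Islamic calendar gives 7 Muharram 1410 AH.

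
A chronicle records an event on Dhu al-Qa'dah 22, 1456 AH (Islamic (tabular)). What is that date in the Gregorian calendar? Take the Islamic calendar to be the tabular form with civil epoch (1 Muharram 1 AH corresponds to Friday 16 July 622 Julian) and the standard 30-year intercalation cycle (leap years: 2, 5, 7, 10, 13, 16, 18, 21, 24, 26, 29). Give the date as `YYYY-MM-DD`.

2035-01-31

Julian Day Number of the source date = 2464359.
Converting JDN 2464359 to the Gregorian calendar gives 31 January 2035 CE.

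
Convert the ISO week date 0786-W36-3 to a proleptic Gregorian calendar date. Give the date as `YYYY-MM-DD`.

0786-09-03

ISO week 1 of 786 is the week containing the first Thursday of 786.
Week 36, day 3 (Wednesday) lands on 0786-09-03.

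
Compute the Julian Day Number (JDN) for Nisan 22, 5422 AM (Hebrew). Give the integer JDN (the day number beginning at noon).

In the Gregorian calendar the same day is 11 April 1662.
JDN 2299161 is 15 October 1582 CE (Gregorian); the target day is +29033 days from there, so JDN = 2328194.

2328194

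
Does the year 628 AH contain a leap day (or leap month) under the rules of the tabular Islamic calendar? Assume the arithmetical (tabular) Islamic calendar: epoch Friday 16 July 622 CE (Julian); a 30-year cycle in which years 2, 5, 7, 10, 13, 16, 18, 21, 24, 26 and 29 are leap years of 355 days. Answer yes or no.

no

Year 628 AH is year 28 of its 30-year cycle; leap positions are 2, 5, 7, 10, 13, 16, 18, 21, 24, 26, 29, so it is a common year (354 days).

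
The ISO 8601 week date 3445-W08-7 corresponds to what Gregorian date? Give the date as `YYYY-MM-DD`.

3445-02-23

ISO week 1 of 3445 is the week containing the first Thursday of 3445.
Week 8, day 7 (Sunday) lands on 3445-02-23.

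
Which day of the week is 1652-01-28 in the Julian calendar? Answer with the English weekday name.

This is JDN 2324478 (7 February 1652 Gregorian).
Since JDN mod 7 = 2 (0 = Monday), the day is Wednesday.

Wednesday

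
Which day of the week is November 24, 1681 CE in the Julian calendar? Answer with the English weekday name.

Equivalently 4 December 1681 Gregorian, JDN 2335371.
JDN 2335371 mod 7 = 3, and JDN 0 was a Monday, so this is a Thursday.

Thursday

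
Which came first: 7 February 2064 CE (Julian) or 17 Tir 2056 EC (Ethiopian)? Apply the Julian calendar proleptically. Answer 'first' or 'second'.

Converting both to JDN: 2474971 vs 2474946; the smaller is the second.

second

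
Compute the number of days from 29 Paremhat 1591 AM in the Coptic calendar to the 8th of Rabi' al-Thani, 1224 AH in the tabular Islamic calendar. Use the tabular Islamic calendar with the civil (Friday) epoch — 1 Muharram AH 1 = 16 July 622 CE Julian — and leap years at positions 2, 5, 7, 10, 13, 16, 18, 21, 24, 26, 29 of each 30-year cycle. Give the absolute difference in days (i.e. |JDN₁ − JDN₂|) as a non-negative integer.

24059

First date → JDN 2405985; second date → JDN 2381926.
The interval is |2405985 − 2381926| = 24059 days.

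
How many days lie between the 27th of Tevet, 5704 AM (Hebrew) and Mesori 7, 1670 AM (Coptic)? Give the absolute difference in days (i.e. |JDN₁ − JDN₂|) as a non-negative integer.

JDN of the first date = 2431113.
JDN of the second date = 2434968.
|2434968 − 2431113| = 3855.

3855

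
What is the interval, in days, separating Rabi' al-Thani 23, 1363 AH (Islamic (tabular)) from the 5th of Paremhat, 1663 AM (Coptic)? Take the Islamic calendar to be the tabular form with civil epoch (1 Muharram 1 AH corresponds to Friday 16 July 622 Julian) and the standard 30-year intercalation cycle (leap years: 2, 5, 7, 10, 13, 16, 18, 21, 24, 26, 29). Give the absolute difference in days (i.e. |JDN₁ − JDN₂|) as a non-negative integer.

First date → JDN 2431198; second date → JDN 2432259.
The interval is |2431198 − 2432259| = 1061 days.

1061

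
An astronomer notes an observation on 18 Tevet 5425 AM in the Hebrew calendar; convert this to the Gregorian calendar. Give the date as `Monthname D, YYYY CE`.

January 5, 1665 CE

Julian Day Number of the source date = 2329194.
Converting JDN 2329194 to the Gregorian calendar gives 5 January 1665 CE.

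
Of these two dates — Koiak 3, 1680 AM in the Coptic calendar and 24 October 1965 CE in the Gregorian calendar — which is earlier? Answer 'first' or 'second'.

first

First date → JDN 2438377; second date → JDN 2439058.
JDN 2438377 < JDN 2439058, so the first date is earlier.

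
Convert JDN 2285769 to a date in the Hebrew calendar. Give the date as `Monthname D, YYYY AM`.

JDN 2285769 is 14 February 1546 in the proleptic Gregorian calendar.
In the Hebrew calendar that day is Adar 2, 5306 AM.

Adar 2, 5306 AM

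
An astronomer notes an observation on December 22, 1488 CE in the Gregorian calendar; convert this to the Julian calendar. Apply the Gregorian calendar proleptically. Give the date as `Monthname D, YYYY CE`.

At this point the Julian calendar is 9 days behind the Gregorian.
22 December 1488 Gregorian − 9 days → 13 December 1488 Julian.

December 13, 1488 CE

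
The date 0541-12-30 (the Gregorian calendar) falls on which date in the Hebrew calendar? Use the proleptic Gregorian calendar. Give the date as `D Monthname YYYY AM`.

Julian Day Number of the source date = 1919020.
Converting JDN 1919020 to the Hebrew calendar gives 25 Tevet 4302 AM.

25 Tevet 4302 AM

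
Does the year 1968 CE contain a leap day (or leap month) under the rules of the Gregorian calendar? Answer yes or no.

1968 is divisible by 4 and not by 100, so it is a leap year.

yes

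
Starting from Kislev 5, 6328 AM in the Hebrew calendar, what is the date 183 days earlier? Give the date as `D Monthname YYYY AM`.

29 Iyar 6327 AM

The starting date is JDN 2658979; 2658979 − 183 = 2658796.
JDN 2658796 corresponds to 29 Iyar 6327 AM.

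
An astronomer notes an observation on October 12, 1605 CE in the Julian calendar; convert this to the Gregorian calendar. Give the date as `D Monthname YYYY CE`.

For dates in this range the Gregorian date is 10 days ahead of the Julian.
12 October 1605 Julian + 10 days → 22 October 1605 Gregorian.

22 October 1605 CE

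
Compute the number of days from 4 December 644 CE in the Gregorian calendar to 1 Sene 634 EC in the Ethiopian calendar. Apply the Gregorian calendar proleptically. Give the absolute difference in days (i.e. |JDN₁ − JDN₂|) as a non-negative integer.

920

JDN of the first date = 1956614.
JDN of the second date = 1955694.
|1955694 − 1956614| = 920.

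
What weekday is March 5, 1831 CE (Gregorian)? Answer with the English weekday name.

Saturday

2389882 ≡ 5 (mod 7); counting from Monday = 0 gives Saturday.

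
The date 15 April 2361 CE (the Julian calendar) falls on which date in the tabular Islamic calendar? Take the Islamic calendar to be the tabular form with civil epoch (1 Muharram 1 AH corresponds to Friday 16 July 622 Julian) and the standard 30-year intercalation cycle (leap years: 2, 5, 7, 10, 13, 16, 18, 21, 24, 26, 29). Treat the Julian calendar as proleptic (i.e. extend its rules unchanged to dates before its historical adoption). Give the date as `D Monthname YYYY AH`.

The source date corresponds to 1 May 2361 in the Gregorian calendar (JDN 2583518).
That day falls on 24 Safar 1793 AH in the tabular Islamic calendar.

24 Safar 1793 AH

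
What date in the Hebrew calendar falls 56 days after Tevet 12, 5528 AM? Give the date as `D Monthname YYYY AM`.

Counting 56 days forward from JDN 2366810 reaches JDN 2366866, which is 9 Adar 5528 AM.

9 Adar 5528 AM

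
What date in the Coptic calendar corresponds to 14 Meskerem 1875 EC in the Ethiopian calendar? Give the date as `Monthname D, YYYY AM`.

Both dates share Julian Day Number 2408712; in the Coptic calendar that is 14 Thout 1599 AM.

Thout 14, 1599 AM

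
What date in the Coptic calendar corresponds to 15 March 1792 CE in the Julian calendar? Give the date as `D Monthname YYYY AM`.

19 Paremhat 1508 AM

The source date corresponds to 26 March 1792 in the Gregorian calendar (JDN 2375660).
That day falls on 19 Paremhat 1508 AM in the Coptic calendar.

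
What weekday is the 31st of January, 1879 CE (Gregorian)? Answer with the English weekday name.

2407381 ≡ 4 (mod 7); counting from Monday = 0 gives Friday.

Friday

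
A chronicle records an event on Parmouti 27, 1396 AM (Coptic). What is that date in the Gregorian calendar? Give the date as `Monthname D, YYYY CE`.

May 2, 1680 CE

Both dates share Julian Day Number 2334790; in the Gregorian calendar that is 2 May 1680 CE.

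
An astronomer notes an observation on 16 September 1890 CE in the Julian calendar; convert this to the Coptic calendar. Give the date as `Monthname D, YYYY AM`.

Thout 19, 1607 AM

Both dates share Julian Day Number 2411639; in the Coptic calendar that is 19 Thout 1607 AM.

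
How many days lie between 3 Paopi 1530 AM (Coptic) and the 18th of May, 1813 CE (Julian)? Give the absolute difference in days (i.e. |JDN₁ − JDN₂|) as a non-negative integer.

135

First date → JDN 2383529; second date → JDN 2383394.
The interval is |2383529 − 2383394| = 135 days.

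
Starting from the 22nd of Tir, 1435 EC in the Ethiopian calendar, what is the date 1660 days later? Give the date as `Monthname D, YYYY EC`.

Counting 1660 days forward from JDN 2248130 reaches JDN 2249790, which is Nehase 11, 1439 EC.

Nehase 11, 1439 EC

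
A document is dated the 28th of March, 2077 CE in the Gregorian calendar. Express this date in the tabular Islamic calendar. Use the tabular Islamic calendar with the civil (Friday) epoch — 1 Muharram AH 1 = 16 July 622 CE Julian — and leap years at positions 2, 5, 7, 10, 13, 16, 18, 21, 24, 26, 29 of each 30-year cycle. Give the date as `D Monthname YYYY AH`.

3 Jumada al-Awwal 1500 AH

Julian Day Number of the source date = 2479756.
Converting JDN 2479756 to the tabular Islamic calendar gives 3 Jumada al-Awwal 1500 AH.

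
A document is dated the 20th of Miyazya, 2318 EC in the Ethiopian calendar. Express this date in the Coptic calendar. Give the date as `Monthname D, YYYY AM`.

Julian Day Number of the source date = 2570734.
Converting JDN 2570734 to the Coptic calendar gives 20 Parmouti 2042 AM.

Parmouti 20, 2042 AM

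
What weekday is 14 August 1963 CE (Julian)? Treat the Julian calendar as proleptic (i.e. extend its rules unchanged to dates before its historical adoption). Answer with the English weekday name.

This is JDN 2438269 (27 August 1963 Gregorian).
JDN 2438269 mod 7 = 1, and JDN 0 was a Monday, so this is a Tuesday.

Tuesday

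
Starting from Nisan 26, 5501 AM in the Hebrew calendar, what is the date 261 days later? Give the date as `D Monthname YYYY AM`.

JDN of Nisan 26, 5501 AM = 2357049.
2357049 + 261 = 2357310.
JDN 2357310 in the Hebrew calendar is 22 Tevet 5502 AM.

22 Tevet 5502 AM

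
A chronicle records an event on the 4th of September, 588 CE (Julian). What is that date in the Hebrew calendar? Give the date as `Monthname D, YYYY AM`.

Tishrei 8, 4349 AM

Both dates share Julian Day Number 1936072; in the Hebrew calendar that is 8 Tishrei 4349 AM.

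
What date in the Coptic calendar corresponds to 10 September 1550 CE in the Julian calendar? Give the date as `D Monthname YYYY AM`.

Both dates share Julian Day Number 2287448; in the Coptic calendar that is 13 Thout 1267 AM.

13 Thout 1267 AM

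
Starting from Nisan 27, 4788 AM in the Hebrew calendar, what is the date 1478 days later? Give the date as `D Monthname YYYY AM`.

28 Iyar 4792 AM

The starting date is JDN 2096650; 2096650 + 1478 = 2098128.
JDN 2098128 corresponds to 28 Iyar 4792 AM.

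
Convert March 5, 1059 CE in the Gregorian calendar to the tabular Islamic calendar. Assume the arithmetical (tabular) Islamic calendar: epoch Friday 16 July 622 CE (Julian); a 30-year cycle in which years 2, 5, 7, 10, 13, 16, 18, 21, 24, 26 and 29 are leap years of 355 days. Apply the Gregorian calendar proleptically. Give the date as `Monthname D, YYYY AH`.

Muharram 11, 451 AH

Julian Day Number of the source date = 2107915.
Converting JDN 2107915 to the tabular Islamic calendar gives 11 Muharram 451 AH.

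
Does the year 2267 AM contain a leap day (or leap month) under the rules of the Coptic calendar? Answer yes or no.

yes

2267 mod 4 = 3; in the Coptic calendar a year is leap when year mod 4 = 3, so it is a leap year.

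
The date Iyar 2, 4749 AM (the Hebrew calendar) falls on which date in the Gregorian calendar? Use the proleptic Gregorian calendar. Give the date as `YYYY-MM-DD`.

0989-04-15

Julian Day Number of the source date = 2082390.
Converting JDN 2082390 to the Gregorian calendar gives 15 April 989 CE.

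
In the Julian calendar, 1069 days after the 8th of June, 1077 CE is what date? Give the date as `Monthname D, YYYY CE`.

May 12, 1080 CE

Counting 1069 days forward from JDN 2114591 reaches JDN 2115660, which is May 12, 1080 CE.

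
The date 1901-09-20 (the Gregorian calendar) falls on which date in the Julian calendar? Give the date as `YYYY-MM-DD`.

At this point the Julian calendar is 13 days behind the Gregorian.
20 September 1901 Gregorian − 13 days → 7 September 1901 Julian.

1901-09-07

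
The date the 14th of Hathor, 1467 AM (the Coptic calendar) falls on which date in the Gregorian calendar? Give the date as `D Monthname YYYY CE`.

21 November 1750 CE

Both dates share Julian Day Number 2360559; in the Gregorian calendar that is 21 November 1750 CE.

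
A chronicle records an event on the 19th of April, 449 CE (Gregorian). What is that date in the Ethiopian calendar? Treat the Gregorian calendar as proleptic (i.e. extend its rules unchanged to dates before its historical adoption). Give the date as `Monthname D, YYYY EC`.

Both dates share Julian Day Number 1885163; in the Ethiopian calendar that is 23 Miyazya 441 EC.

Miyazya 23, 441 EC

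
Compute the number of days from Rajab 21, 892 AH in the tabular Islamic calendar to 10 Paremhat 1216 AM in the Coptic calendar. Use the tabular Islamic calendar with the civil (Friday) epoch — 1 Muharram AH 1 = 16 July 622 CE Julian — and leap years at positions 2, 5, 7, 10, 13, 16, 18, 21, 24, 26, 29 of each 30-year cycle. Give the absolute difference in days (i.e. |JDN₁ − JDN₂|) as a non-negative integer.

4620

JDN of the first date = 2264378.
JDN of the second date = 2268998.
|2268998 − 2264378| = 4620.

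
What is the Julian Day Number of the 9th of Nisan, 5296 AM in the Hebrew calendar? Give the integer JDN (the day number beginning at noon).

2282172

In the proleptic Gregorian calendar the same day is 10 April 1536.
JDN 2299161 is 15 October 1582 CE (Gregorian); the target day is −16989 days from there, so JDN = 2282172.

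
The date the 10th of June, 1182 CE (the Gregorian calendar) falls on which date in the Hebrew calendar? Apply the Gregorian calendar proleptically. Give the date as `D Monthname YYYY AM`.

30 Sivan 4942 AM

Both dates share Julian Day Number 2152937; in the Hebrew calendar that is 30 Sivan 4942 AM.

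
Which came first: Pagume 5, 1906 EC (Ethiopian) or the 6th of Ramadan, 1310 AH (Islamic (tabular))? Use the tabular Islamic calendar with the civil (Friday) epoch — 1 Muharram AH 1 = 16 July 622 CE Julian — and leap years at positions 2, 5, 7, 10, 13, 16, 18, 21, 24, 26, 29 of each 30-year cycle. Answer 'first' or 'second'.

second

Converting both to JDN: 2420386 vs 2412547; the smaller is the second.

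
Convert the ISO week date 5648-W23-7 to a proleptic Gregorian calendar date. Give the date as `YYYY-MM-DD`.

ISO week 1 of 5648 is the week containing the first Thursday of 5648.
Week 23, day 7 (Sunday) lands on 5648-06-07.

5648-06-07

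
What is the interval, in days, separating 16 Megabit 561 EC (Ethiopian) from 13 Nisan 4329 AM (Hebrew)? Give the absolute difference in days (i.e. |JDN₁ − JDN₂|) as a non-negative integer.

5

First date → JDN 1928956; second date → JDN 1928961.
The interval is |1928956 − 1928961| = 5 days.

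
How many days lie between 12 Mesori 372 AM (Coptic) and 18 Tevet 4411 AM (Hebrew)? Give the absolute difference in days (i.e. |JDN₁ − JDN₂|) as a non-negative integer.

JDN of the first date = 1960879.
JDN of the second date = 1958822.
|1958822 − 1960879| = 2057.

2057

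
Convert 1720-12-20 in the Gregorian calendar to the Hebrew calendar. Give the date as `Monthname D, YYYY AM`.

Kislev 20, 5481 AM

Both dates share Julian Day Number 2349631; in the Hebrew calendar that is 20 Kislev 5481 AM.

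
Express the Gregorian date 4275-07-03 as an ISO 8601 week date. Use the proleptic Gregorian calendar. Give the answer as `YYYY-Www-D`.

The weekday is Saturday (ISO weekday 6).
That Saturday belongs to ISO week 26 of ISO year 4275.

4275-W26-6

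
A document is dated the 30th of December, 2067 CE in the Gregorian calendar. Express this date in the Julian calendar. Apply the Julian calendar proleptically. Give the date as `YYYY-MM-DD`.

2067-12-17

For dates in this range the Gregorian date is 13 days ahead of the Julian.
30 December 2067 Gregorian − 13 days → 17 December 2067 Julian.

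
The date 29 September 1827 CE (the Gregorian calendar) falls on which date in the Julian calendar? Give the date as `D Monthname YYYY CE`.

At this point the Julian calendar is 12 days behind the Gregorian.
29 September 1827 Gregorian − 12 days → 17 September 1827 Julian.

17 September 1827 CE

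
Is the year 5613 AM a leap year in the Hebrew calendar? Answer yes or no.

Hebrew year 5613 is year 8 of its 19-year Metonic cycle; leap years are at positions 3, 6, 8, 11, 14, 17, 19, so it is a leap year (13 months).

yes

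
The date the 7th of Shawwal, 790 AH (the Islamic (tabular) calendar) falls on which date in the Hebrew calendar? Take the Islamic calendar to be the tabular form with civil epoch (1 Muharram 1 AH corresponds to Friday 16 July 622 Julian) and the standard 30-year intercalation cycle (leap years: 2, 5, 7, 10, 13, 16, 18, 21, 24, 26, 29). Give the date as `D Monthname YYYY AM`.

Julian Day Number of the source date = 2228307.
Converting JDN 2228307 to the Hebrew calendar gives 7 Cheshvan 5149 AM.

7 Cheshvan 5149 AM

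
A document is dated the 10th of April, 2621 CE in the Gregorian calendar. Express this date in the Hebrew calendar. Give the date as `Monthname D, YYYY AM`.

Julian Day Number of the source date = 2678460.
Converting JDN 2678460 to the Hebrew calendar gives 25 Nisan 6381 AM.

Nisan 25, 6381 AM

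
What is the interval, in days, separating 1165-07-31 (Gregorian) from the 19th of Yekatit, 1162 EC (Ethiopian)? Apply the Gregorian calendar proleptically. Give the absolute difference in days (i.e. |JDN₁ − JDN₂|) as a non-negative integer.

JDN of the first date = 2146779.
JDN of the second date = 2148444.
|2148444 − 2146779| = 1665.

1665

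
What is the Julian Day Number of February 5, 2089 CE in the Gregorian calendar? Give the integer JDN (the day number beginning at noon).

2484088

JDN 2400001 is 17 November 1858 CE (Gregorian), MJD 0; the target day is +84087 days from there, so JDN = 2484088.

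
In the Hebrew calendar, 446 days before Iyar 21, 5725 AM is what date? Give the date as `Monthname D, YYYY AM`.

Adar 19, 5724 AM

The starting date is JDN 2438904; 2438904 − 446 = 2438458.
JDN 2438458 corresponds to Adar 19, 5724 AM.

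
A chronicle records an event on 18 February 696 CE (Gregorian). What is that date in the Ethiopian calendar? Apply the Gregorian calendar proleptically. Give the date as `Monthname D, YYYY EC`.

Yekatit 20, 688 EC

Both dates share Julian Day Number 1975317; in the Ethiopian calendar that is 20 Yekatit 688 EC.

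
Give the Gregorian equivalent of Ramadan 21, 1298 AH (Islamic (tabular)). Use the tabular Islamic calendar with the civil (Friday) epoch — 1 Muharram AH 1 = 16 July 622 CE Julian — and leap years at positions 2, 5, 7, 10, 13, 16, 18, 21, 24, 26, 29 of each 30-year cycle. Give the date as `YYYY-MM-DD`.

1881-08-17

Both dates share Julian Day Number 2408310; in the Gregorian calendar that is 17 August 1881 CE.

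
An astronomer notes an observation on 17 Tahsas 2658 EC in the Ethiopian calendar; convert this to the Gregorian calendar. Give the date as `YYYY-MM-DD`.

Julian Day Number of the source date = 2694796.
Converting JDN 2694796 to the Gregorian calendar gives 31 December 2665 CE.

2665-12-31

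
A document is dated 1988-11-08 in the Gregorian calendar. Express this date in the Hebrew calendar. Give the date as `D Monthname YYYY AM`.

Both dates share Julian Day Number 2447474; in the Hebrew calendar that is 28 Cheshvan 5749 AM.

28 Cheshvan 5749 AM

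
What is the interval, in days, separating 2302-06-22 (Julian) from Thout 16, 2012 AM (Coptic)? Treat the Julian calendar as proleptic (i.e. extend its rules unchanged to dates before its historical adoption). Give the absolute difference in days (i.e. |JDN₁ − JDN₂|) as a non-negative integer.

2473

First date → JDN 2562036; second date → JDN 2559563.
The interval is |2562036 − 2559563| = 2473 days.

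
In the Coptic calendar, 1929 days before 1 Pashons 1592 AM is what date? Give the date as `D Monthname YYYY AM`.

19 Tobi 1587 AM

The starting date is JDN 2406383; 2406383 − 1929 = 2404454.
JDN 2404454 corresponds to 19 Tobi 1587 AM.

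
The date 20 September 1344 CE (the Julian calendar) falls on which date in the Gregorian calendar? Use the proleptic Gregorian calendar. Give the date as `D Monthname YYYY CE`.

28 September 1344 CE

At this point the Julian calendar is 8 days behind the Gregorian.
20 September 1344 Julian + 8 days → 28 September 1344 Gregorian.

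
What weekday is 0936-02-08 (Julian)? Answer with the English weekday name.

In the proleptic Gregorian calendar this is 13 February 936 (JDN 2062970).
JDN 2062970 mod 7 = 0, and JDN 0 was a Monday, so this is a Monday.

Monday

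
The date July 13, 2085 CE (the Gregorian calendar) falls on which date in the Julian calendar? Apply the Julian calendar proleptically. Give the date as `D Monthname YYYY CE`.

30 June 2085 CE

The Julian–Gregorian offset here is 13 days (Julian trailing).
13 July 2085 Gregorian − 13 days → 30 June 2085 Julian.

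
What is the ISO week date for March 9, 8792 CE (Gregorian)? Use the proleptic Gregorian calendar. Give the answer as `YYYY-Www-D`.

The weekday is Monday (ISO weekday 1).
That Monday belongs to ISO week 11 of ISO year 8792.

8792-W11-1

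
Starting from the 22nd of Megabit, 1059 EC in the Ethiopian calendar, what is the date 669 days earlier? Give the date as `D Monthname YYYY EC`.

JDN of the 22nd of Megabit, 1059 EC = 2110856.
2110856 − 669 = 2110187.
JDN 2110187 in the Ethiopian calendar is 23 Ginbot 1057 EC.

23 Ginbot 1057 EC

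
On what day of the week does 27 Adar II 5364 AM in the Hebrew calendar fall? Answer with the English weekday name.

Monday

Equivalently 29 March 1604 Gregorian, JDN 2306997.
Since JDN mod 7 = 0 (0 = Monday), the day is Monday.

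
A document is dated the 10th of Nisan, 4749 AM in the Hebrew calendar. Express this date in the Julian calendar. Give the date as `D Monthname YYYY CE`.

19 March 989 CE

The source date corresponds to 24 March 989 in the proleptic Gregorian calendar (JDN 2082368).
That day falls on 19 March 989 CE in the Julian calendar.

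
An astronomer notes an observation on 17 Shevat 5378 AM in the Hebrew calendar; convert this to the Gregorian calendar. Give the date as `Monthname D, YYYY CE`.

Julian Day Number of the source date = 2312065.
Converting JDN 2312065 to the Gregorian calendar gives 12 February 1618 CE.

February 12, 1618 CE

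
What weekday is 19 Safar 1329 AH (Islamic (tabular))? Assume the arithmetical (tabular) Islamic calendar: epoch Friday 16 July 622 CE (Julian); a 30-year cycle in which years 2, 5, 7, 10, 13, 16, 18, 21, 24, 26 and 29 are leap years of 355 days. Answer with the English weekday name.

Sunday

This is JDN 2419087 (19 February 1911 Gregorian).
JDN 2419087 mod 7 = 6, and JDN 0 was a Monday, so this is a Sunday.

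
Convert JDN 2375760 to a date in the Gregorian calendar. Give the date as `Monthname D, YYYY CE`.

JDN 2451545 is 1 Jan 2000; 2375760 is −75785 days from there.

July 4, 1792 CE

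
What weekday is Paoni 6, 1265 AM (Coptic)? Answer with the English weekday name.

Friday

Equivalently 10 June 1549 Gregorian, JDN 2286981.
Since JDN mod 7 = 4 (0 = Monday), the day is Friday.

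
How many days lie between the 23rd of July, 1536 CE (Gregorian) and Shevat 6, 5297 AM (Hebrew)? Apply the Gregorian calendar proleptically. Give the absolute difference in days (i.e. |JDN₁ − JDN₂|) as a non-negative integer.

189

JDN of the first date = 2282276.
JDN of the second date = 2282465.
|2282465 − 2282276| = 189.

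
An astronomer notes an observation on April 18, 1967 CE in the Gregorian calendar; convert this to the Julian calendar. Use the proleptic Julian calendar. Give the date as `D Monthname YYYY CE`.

At this point the Julian calendar is 13 days behind the Gregorian.
18 April 1967 Gregorian − 13 days → 5 April 1967 Julian.

5 April 1967 CE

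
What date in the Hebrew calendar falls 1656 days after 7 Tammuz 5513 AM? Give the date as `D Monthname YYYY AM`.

JDN of 7 Tammuz 5513 AM = 2361520.
2361520 + 1656 = 2363176.
JDN 2363176 in the Hebrew calendar is 11 Shevat 5518 AM.

11 Shevat 5518 AM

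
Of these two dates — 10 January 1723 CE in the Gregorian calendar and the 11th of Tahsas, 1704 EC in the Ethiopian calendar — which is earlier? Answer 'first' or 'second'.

First date → JDN 2350382; second date → JDN 2346342.
JDN 2346342 < JDN 2350382, so the second date is earlier.

second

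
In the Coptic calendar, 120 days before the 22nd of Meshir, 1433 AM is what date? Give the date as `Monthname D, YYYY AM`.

Counting 120 days back from JDN 2348239 reaches JDN 2348119, which is Paopi 22, 1433 AM.

Paopi 22, 1433 AM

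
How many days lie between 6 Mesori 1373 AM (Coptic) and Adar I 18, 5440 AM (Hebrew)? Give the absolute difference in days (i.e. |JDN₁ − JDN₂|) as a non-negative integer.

8228

JDN of the first date = 2326488.
JDN of the second date = 2334716.
|2334716 − 2326488| = 8228.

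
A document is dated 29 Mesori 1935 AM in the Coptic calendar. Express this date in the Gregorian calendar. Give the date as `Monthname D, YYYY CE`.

September 6, 2219 CE

Julian Day Number of the source date = 2531781.
Converting JDN 2531781 to the Gregorian calendar gives 6 September 2219 CE.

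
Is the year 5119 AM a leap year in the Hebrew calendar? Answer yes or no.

yes

Hebrew year 5119 is year 8 of its 19-year Metonic cycle; leap years are at positions 3, 6, 8, 11, 14, 17, 19, so it is a leap year (13 months).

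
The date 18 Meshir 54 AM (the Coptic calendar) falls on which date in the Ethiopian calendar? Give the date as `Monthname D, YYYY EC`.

Both dates share Julian Day Number 1844555; in the Ethiopian calendar that is 18 Yekatit 330 EC.

Yekatit 18, 330 EC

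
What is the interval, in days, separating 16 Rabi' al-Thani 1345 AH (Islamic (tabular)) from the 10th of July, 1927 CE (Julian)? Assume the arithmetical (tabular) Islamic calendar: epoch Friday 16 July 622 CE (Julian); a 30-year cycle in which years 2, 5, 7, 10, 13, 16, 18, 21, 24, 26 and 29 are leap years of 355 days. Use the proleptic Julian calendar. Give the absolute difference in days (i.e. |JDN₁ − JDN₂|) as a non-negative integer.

272

JDN of the first date = 2424813.
JDN of the second date = 2425085.
|2425085 − 2424813| = 272.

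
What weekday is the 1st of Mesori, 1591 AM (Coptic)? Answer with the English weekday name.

Equivalently 6 August 1875 Gregorian, JDN 2406107.
2406107 ≡ 4 (mod 7); counting from Monday = 0 gives Friday.

Friday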